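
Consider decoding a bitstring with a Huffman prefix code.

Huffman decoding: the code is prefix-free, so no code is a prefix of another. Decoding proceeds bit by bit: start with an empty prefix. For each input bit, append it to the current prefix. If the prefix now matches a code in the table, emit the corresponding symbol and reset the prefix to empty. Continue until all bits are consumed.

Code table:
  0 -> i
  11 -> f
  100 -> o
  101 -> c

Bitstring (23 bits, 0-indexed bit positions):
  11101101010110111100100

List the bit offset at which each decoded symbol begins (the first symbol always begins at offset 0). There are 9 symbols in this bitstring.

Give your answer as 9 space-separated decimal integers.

Answer: 0 2 5 8 9 12 15 17 20

Derivation:
Bit 0: prefix='1' (no match yet)
Bit 1: prefix='11' -> emit 'f', reset
Bit 2: prefix='1' (no match yet)
Bit 3: prefix='10' (no match yet)
Bit 4: prefix='101' -> emit 'c', reset
Bit 5: prefix='1' (no match yet)
Bit 6: prefix='10' (no match yet)
Bit 7: prefix='101' -> emit 'c', reset
Bit 8: prefix='0' -> emit 'i', reset
Bit 9: prefix='1' (no match yet)
Bit 10: prefix='10' (no match yet)
Bit 11: prefix='101' -> emit 'c', reset
Bit 12: prefix='1' (no match yet)
Bit 13: prefix='10' (no match yet)
Bit 14: prefix='101' -> emit 'c', reset
Bit 15: prefix='1' (no match yet)
Bit 16: prefix='11' -> emit 'f', reset
Bit 17: prefix='1' (no match yet)
Bit 18: prefix='10' (no match yet)
Bit 19: prefix='100' -> emit 'o', reset
Bit 20: prefix='1' (no match yet)
Bit 21: prefix='10' (no match yet)
Bit 22: prefix='100' -> emit 'o', reset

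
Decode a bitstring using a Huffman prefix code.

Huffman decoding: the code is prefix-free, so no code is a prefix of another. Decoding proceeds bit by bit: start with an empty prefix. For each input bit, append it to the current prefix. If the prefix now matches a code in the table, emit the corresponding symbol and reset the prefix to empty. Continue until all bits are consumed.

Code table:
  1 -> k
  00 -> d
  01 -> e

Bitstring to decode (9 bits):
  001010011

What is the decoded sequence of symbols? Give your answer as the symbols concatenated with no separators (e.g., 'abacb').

Bit 0: prefix='0' (no match yet)
Bit 1: prefix='00' -> emit 'd', reset
Bit 2: prefix='1' -> emit 'k', reset
Bit 3: prefix='0' (no match yet)
Bit 4: prefix='01' -> emit 'e', reset
Bit 5: prefix='0' (no match yet)
Bit 6: prefix='00' -> emit 'd', reset
Bit 7: prefix='1' -> emit 'k', reset
Bit 8: prefix='1' -> emit 'k', reset

Answer: dkedkk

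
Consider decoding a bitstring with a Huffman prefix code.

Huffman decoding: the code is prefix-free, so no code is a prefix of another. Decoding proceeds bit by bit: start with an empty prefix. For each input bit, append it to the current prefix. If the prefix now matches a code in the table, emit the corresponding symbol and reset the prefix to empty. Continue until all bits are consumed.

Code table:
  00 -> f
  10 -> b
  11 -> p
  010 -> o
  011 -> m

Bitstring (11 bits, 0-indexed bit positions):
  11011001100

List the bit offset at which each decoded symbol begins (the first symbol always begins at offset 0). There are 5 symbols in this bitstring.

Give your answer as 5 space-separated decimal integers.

Bit 0: prefix='1' (no match yet)
Bit 1: prefix='11' -> emit 'p', reset
Bit 2: prefix='0' (no match yet)
Bit 3: prefix='01' (no match yet)
Bit 4: prefix='011' -> emit 'm', reset
Bit 5: prefix='0' (no match yet)
Bit 6: prefix='00' -> emit 'f', reset
Bit 7: prefix='1' (no match yet)
Bit 8: prefix='11' -> emit 'p', reset
Bit 9: prefix='0' (no match yet)
Bit 10: prefix='00' -> emit 'f', reset

Answer: 0 2 5 7 9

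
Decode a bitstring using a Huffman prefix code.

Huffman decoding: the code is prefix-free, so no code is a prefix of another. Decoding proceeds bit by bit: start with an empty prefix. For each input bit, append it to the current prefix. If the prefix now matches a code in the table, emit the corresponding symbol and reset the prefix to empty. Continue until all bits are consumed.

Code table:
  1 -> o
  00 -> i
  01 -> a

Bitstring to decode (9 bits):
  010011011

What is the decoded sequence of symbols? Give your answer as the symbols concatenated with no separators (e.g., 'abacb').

Answer: aiooao

Derivation:
Bit 0: prefix='0' (no match yet)
Bit 1: prefix='01' -> emit 'a', reset
Bit 2: prefix='0' (no match yet)
Bit 3: prefix='00' -> emit 'i', reset
Bit 4: prefix='1' -> emit 'o', reset
Bit 5: prefix='1' -> emit 'o', reset
Bit 6: prefix='0' (no match yet)
Bit 7: prefix='01' -> emit 'a', reset
Bit 8: prefix='1' -> emit 'o', reset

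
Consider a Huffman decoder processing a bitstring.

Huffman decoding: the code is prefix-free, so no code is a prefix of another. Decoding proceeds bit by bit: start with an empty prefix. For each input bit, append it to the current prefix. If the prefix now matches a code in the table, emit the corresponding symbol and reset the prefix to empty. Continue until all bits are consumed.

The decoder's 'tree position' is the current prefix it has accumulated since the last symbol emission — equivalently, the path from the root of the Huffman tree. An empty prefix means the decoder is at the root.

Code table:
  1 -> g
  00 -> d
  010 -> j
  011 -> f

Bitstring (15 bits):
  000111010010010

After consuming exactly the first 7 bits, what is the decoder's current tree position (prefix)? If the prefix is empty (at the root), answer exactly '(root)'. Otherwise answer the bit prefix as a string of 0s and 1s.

Answer: 0

Derivation:
Bit 0: prefix='0' (no match yet)
Bit 1: prefix='00' -> emit 'd', reset
Bit 2: prefix='0' (no match yet)
Bit 3: prefix='01' (no match yet)
Bit 4: prefix='011' -> emit 'f', reset
Bit 5: prefix='1' -> emit 'g', reset
Bit 6: prefix='0' (no match yet)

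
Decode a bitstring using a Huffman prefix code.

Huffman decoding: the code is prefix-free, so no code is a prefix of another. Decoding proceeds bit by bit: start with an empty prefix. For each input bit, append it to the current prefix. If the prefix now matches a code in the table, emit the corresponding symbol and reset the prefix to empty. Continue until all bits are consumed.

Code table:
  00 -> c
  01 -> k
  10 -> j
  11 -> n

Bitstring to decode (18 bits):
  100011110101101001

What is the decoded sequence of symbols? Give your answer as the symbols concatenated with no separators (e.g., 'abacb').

Bit 0: prefix='1' (no match yet)
Bit 1: prefix='10' -> emit 'j', reset
Bit 2: prefix='0' (no match yet)
Bit 3: prefix='00' -> emit 'c', reset
Bit 4: prefix='1' (no match yet)
Bit 5: prefix='11' -> emit 'n', reset
Bit 6: prefix='1' (no match yet)
Bit 7: prefix='11' -> emit 'n', reset
Bit 8: prefix='0' (no match yet)
Bit 9: prefix='01' -> emit 'k', reset
Bit 10: prefix='0' (no match yet)
Bit 11: prefix='01' -> emit 'k', reset
Bit 12: prefix='1' (no match yet)
Bit 13: prefix='10' -> emit 'j', reset
Bit 14: prefix='1' (no match yet)
Bit 15: prefix='10' -> emit 'j', reset
Bit 16: prefix='0' (no match yet)
Bit 17: prefix='01' -> emit 'k', reset

Answer: jcnnkkjjk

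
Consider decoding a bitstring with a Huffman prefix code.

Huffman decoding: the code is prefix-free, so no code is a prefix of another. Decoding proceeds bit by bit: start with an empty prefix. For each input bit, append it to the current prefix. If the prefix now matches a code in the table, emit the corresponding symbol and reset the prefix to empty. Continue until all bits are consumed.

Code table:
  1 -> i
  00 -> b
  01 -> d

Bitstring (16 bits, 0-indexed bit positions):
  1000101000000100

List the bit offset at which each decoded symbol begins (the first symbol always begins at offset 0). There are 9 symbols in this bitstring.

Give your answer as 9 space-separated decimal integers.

Answer: 0 1 3 5 7 9 11 13 14

Derivation:
Bit 0: prefix='1' -> emit 'i', reset
Bit 1: prefix='0' (no match yet)
Bit 2: prefix='00' -> emit 'b', reset
Bit 3: prefix='0' (no match yet)
Bit 4: prefix='01' -> emit 'd', reset
Bit 5: prefix='0' (no match yet)
Bit 6: prefix='01' -> emit 'd', reset
Bit 7: prefix='0' (no match yet)
Bit 8: prefix='00' -> emit 'b', reset
Bit 9: prefix='0' (no match yet)
Bit 10: prefix='00' -> emit 'b', reset
Bit 11: prefix='0' (no match yet)
Bit 12: prefix='00' -> emit 'b', reset
Bit 13: prefix='1' -> emit 'i', reset
Bit 14: prefix='0' (no match yet)
Bit 15: prefix='00' -> emit 'b', reset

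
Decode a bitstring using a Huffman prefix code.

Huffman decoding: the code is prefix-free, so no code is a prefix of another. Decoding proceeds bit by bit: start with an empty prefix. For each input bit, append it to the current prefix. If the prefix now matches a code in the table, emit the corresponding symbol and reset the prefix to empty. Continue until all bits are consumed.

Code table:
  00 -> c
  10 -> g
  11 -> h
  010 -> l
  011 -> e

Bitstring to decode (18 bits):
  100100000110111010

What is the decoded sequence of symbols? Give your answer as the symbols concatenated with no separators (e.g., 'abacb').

Answer: glcchegg

Derivation:
Bit 0: prefix='1' (no match yet)
Bit 1: prefix='10' -> emit 'g', reset
Bit 2: prefix='0' (no match yet)
Bit 3: prefix='01' (no match yet)
Bit 4: prefix='010' -> emit 'l', reset
Bit 5: prefix='0' (no match yet)
Bit 6: prefix='00' -> emit 'c', reset
Bit 7: prefix='0' (no match yet)
Bit 8: prefix='00' -> emit 'c', reset
Bit 9: prefix='1' (no match yet)
Bit 10: prefix='11' -> emit 'h', reset
Bit 11: prefix='0' (no match yet)
Bit 12: prefix='01' (no match yet)
Bit 13: prefix='011' -> emit 'e', reset
Bit 14: prefix='1' (no match yet)
Bit 15: prefix='10' -> emit 'g', reset
Bit 16: prefix='1' (no match yet)
Bit 17: prefix='10' -> emit 'g', reset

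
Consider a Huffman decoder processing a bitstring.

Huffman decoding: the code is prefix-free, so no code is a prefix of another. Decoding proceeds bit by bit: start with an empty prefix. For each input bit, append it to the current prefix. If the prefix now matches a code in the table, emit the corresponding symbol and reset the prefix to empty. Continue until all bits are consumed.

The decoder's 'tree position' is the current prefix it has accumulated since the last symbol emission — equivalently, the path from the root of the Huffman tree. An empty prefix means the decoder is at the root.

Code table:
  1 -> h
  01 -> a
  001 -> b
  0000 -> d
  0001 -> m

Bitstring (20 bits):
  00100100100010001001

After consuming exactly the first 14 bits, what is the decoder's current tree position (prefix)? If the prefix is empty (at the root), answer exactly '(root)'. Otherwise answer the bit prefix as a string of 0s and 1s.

Answer: 0

Derivation:
Bit 0: prefix='0' (no match yet)
Bit 1: prefix='00' (no match yet)
Bit 2: prefix='001' -> emit 'b', reset
Bit 3: prefix='0' (no match yet)
Bit 4: prefix='00' (no match yet)
Bit 5: prefix='001' -> emit 'b', reset
Bit 6: prefix='0' (no match yet)
Bit 7: prefix='00' (no match yet)
Bit 8: prefix='001' -> emit 'b', reset
Bit 9: prefix='0' (no match yet)
Bit 10: prefix='00' (no match yet)
Bit 11: prefix='000' (no match yet)
Bit 12: prefix='0001' -> emit 'm', reset
Bit 13: prefix='0' (no match yet)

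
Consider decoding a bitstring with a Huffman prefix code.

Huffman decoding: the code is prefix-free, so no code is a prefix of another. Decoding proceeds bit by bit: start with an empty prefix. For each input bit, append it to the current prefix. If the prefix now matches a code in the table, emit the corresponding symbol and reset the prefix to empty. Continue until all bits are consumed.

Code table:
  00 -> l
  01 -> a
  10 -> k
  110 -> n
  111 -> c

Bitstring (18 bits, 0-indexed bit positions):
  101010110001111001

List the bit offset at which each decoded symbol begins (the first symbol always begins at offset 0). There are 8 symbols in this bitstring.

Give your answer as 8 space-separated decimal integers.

Bit 0: prefix='1' (no match yet)
Bit 1: prefix='10' -> emit 'k', reset
Bit 2: prefix='1' (no match yet)
Bit 3: prefix='10' -> emit 'k', reset
Bit 4: prefix='1' (no match yet)
Bit 5: prefix='10' -> emit 'k', reset
Bit 6: prefix='1' (no match yet)
Bit 7: prefix='11' (no match yet)
Bit 8: prefix='110' -> emit 'n', reset
Bit 9: prefix='0' (no match yet)
Bit 10: prefix='00' -> emit 'l', reset
Bit 11: prefix='1' (no match yet)
Bit 12: prefix='11' (no match yet)
Bit 13: prefix='111' -> emit 'c', reset
Bit 14: prefix='1' (no match yet)
Bit 15: prefix='10' -> emit 'k', reset
Bit 16: prefix='0' (no match yet)
Bit 17: prefix='01' -> emit 'a', reset

Answer: 0 2 4 6 9 11 14 16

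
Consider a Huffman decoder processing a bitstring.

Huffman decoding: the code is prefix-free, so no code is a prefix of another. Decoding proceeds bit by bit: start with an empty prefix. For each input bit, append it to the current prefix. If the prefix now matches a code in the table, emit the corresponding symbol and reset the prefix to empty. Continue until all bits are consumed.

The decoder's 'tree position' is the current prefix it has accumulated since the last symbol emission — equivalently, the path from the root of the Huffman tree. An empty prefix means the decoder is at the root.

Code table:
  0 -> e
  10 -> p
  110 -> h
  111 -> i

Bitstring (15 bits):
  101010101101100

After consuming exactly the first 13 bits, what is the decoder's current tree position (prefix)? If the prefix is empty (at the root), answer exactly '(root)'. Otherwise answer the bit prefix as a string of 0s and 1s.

Bit 0: prefix='1' (no match yet)
Bit 1: prefix='10' -> emit 'p', reset
Bit 2: prefix='1' (no match yet)
Bit 3: prefix='10' -> emit 'p', reset
Bit 4: prefix='1' (no match yet)
Bit 5: prefix='10' -> emit 'p', reset
Bit 6: prefix='1' (no match yet)
Bit 7: prefix='10' -> emit 'p', reset
Bit 8: prefix='1' (no match yet)
Bit 9: prefix='11' (no match yet)
Bit 10: prefix='110' -> emit 'h', reset
Bit 11: prefix='1' (no match yet)
Bit 12: prefix='11' (no match yet)

Answer: 11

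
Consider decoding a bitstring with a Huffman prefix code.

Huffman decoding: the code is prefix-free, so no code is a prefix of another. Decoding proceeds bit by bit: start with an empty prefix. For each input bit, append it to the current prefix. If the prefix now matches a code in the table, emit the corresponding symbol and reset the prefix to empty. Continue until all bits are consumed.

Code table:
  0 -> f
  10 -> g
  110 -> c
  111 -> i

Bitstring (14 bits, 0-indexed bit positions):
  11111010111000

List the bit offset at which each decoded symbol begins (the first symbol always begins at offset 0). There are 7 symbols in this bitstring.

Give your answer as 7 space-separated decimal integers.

Answer: 0 3 6 8 11 12 13

Derivation:
Bit 0: prefix='1' (no match yet)
Bit 1: prefix='11' (no match yet)
Bit 2: prefix='111' -> emit 'i', reset
Bit 3: prefix='1' (no match yet)
Bit 4: prefix='11' (no match yet)
Bit 5: prefix='110' -> emit 'c', reset
Bit 6: prefix='1' (no match yet)
Bit 7: prefix='10' -> emit 'g', reset
Bit 8: prefix='1' (no match yet)
Bit 9: prefix='11' (no match yet)
Bit 10: prefix='111' -> emit 'i', reset
Bit 11: prefix='0' -> emit 'f', reset
Bit 12: prefix='0' -> emit 'f', reset
Bit 13: prefix='0' -> emit 'f', reset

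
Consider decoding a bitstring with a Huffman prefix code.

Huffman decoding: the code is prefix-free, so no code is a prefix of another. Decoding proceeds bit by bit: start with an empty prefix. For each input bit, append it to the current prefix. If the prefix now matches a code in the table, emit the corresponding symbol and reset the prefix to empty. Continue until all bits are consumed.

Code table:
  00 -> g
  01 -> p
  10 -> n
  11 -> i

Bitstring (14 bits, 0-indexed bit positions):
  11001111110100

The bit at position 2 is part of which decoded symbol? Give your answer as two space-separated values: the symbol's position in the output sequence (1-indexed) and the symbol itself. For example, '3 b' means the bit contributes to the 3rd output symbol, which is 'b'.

Answer: 2 g

Derivation:
Bit 0: prefix='1' (no match yet)
Bit 1: prefix='11' -> emit 'i', reset
Bit 2: prefix='0' (no match yet)
Bit 3: prefix='00' -> emit 'g', reset
Bit 4: prefix='1' (no match yet)
Bit 5: prefix='11' -> emit 'i', reset
Bit 6: prefix='1' (no match yet)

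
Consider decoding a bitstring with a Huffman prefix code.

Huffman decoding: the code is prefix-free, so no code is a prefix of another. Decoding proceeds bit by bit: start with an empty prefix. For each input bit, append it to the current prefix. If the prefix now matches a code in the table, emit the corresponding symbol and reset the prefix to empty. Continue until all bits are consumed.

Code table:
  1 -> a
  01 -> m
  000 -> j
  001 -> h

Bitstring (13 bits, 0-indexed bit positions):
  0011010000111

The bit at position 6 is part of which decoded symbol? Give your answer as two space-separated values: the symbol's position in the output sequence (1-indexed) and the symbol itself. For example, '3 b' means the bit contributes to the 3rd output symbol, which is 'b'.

Answer: 4 j

Derivation:
Bit 0: prefix='0' (no match yet)
Bit 1: prefix='00' (no match yet)
Bit 2: prefix='001' -> emit 'h', reset
Bit 3: prefix='1' -> emit 'a', reset
Bit 4: prefix='0' (no match yet)
Bit 5: prefix='01' -> emit 'm', reset
Bit 6: prefix='0' (no match yet)
Bit 7: prefix='00' (no match yet)
Bit 8: prefix='000' -> emit 'j', reset
Bit 9: prefix='0' (no match yet)
Bit 10: prefix='01' -> emit 'm', reset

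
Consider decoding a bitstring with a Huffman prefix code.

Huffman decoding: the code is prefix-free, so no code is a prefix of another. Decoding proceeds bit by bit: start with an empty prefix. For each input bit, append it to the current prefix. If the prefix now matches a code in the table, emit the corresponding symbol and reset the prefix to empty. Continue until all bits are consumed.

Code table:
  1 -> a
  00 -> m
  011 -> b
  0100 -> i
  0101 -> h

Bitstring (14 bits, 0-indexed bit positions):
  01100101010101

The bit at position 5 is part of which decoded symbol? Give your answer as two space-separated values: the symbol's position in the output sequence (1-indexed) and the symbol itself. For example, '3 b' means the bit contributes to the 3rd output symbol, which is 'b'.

Answer: 3 a

Derivation:
Bit 0: prefix='0' (no match yet)
Bit 1: prefix='01' (no match yet)
Bit 2: prefix='011' -> emit 'b', reset
Bit 3: prefix='0' (no match yet)
Bit 4: prefix='00' -> emit 'm', reset
Bit 5: prefix='1' -> emit 'a', reset
Bit 6: prefix='0' (no match yet)
Bit 7: prefix='01' (no match yet)
Bit 8: prefix='010' (no match yet)
Bit 9: prefix='0101' -> emit 'h', reset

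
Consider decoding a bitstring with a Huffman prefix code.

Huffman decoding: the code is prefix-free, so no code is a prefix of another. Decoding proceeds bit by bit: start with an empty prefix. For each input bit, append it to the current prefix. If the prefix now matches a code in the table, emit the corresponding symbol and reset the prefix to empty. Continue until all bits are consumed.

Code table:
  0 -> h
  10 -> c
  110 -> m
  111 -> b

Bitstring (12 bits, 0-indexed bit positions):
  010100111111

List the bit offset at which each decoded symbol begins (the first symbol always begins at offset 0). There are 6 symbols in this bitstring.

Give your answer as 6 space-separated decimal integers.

Answer: 0 1 3 5 6 9

Derivation:
Bit 0: prefix='0' -> emit 'h', reset
Bit 1: prefix='1' (no match yet)
Bit 2: prefix='10' -> emit 'c', reset
Bit 3: prefix='1' (no match yet)
Bit 4: prefix='10' -> emit 'c', reset
Bit 5: prefix='0' -> emit 'h', reset
Bit 6: prefix='1' (no match yet)
Bit 7: prefix='11' (no match yet)
Bit 8: prefix='111' -> emit 'b', reset
Bit 9: prefix='1' (no match yet)
Bit 10: prefix='11' (no match yet)
Bit 11: prefix='111' -> emit 'b', reset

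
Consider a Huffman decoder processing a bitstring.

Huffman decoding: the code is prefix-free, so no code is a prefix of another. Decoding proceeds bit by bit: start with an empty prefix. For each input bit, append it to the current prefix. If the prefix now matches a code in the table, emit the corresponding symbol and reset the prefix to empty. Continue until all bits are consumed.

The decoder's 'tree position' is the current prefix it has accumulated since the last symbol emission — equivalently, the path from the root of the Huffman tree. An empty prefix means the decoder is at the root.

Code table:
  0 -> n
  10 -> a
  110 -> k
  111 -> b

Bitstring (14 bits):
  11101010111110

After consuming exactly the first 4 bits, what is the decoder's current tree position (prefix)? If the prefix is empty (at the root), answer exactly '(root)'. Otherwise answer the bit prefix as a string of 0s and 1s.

Answer: (root)

Derivation:
Bit 0: prefix='1' (no match yet)
Bit 1: prefix='11' (no match yet)
Bit 2: prefix='111' -> emit 'b', reset
Bit 3: prefix='0' -> emit 'n', reset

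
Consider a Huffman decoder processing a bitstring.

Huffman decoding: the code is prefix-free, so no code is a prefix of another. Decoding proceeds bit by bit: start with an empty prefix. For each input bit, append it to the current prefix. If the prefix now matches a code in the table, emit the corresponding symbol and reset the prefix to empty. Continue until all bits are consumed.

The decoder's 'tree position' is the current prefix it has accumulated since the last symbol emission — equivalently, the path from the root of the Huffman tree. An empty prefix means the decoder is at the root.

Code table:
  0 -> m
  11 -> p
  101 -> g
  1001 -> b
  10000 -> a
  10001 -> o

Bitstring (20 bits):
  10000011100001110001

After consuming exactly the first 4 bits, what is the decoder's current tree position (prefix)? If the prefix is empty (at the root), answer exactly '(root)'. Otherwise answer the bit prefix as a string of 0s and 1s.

Answer: 1000

Derivation:
Bit 0: prefix='1' (no match yet)
Bit 1: prefix='10' (no match yet)
Bit 2: prefix='100' (no match yet)
Bit 3: prefix='1000' (no match yet)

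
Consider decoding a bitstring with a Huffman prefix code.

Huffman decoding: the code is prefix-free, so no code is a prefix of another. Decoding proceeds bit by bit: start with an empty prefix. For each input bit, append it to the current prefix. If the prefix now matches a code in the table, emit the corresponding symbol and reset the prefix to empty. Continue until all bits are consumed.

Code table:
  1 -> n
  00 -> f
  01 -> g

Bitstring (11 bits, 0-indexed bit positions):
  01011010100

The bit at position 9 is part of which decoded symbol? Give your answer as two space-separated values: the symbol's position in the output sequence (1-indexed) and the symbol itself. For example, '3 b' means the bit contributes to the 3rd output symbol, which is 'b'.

Answer: 6 f

Derivation:
Bit 0: prefix='0' (no match yet)
Bit 1: prefix='01' -> emit 'g', reset
Bit 2: prefix='0' (no match yet)
Bit 3: prefix='01' -> emit 'g', reset
Bit 4: prefix='1' -> emit 'n', reset
Bit 5: prefix='0' (no match yet)
Bit 6: prefix='01' -> emit 'g', reset
Bit 7: prefix='0' (no match yet)
Bit 8: prefix='01' -> emit 'g', reset
Bit 9: prefix='0' (no match yet)
Bit 10: prefix='00' -> emit 'f', reset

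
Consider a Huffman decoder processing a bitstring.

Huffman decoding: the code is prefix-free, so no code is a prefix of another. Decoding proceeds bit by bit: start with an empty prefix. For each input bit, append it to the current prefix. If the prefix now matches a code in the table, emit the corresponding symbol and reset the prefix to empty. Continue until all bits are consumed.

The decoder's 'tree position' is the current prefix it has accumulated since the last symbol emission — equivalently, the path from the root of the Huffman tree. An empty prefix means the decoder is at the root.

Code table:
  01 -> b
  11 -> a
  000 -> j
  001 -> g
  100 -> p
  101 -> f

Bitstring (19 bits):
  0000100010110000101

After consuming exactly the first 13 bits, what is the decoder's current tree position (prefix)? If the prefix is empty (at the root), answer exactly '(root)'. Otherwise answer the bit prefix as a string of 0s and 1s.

Bit 0: prefix='0' (no match yet)
Bit 1: prefix='00' (no match yet)
Bit 2: prefix='000' -> emit 'j', reset
Bit 3: prefix='0' (no match yet)
Bit 4: prefix='01' -> emit 'b', reset
Bit 5: prefix='0' (no match yet)
Bit 6: prefix='00' (no match yet)
Bit 7: prefix='000' -> emit 'j', reset
Bit 8: prefix='1' (no match yet)
Bit 9: prefix='10' (no match yet)
Bit 10: prefix='101' -> emit 'f', reset
Bit 11: prefix='1' (no match yet)
Bit 12: prefix='10' (no match yet)

Answer: 10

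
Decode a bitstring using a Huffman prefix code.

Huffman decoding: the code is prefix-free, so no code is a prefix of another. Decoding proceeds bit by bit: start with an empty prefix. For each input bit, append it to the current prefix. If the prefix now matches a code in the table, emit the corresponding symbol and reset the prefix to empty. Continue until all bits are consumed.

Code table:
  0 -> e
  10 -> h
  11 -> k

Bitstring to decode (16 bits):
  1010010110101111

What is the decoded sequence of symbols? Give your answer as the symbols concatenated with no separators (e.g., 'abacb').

Answer: hhehkehkk

Derivation:
Bit 0: prefix='1' (no match yet)
Bit 1: prefix='10' -> emit 'h', reset
Bit 2: prefix='1' (no match yet)
Bit 3: prefix='10' -> emit 'h', reset
Bit 4: prefix='0' -> emit 'e', reset
Bit 5: prefix='1' (no match yet)
Bit 6: prefix='10' -> emit 'h', reset
Bit 7: prefix='1' (no match yet)
Bit 8: prefix='11' -> emit 'k', reset
Bit 9: prefix='0' -> emit 'e', reset
Bit 10: prefix='1' (no match yet)
Bit 11: prefix='10' -> emit 'h', reset
Bit 12: prefix='1' (no match yet)
Bit 13: prefix='11' -> emit 'k', reset
Bit 14: prefix='1' (no match yet)
Bit 15: prefix='11' -> emit 'k', reset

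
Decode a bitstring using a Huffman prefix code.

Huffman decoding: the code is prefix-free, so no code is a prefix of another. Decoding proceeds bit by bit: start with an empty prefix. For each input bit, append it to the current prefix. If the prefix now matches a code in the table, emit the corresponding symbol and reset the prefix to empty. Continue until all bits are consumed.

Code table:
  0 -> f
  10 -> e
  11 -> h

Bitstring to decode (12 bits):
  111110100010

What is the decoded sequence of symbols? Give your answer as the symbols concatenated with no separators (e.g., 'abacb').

Bit 0: prefix='1' (no match yet)
Bit 1: prefix='11' -> emit 'h', reset
Bit 2: prefix='1' (no match yet)
Bit 3: prefix='11' -> emit 'h', reset
Bit 4: prefix='1' (no match yet)
Bit 5: prefix='10' -> emit 'e', reset
Bit 6: prefix='1' (no match yet)
Bit 7: prefix='10' -> emit 'e', reset
Bit 8: prefix='0' -> emit 'f', reset
Bit 9: prefix='0' -> emit 'f', reset
Bit 10: prefix='1' (no match yet)
Bit 11: prefix='10' -> emit 'e', reset

Answer: hheeffe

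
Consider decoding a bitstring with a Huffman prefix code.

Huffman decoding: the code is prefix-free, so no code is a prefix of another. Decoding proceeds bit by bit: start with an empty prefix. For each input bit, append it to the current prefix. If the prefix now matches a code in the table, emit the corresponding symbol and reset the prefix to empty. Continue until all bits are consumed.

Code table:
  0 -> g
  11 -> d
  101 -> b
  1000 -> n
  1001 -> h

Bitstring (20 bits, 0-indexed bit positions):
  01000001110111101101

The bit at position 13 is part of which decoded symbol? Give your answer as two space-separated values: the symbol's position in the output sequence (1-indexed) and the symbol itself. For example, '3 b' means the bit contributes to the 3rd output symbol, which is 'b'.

Bit 0: prefix='0' -> emit 'g', reset
Bit 1: prefix='1' (no match yet)
Bit 2: prefix='10' (no match yet)
Bit 3: prefix='100' (no match yet)
Bit 4: prefix='1000' -> emit 'n', reset
Bit 5: prefix='0' -> emit 'g', reset
Bit 6: prefix='0' -> emit 'g', reset
Bit 7: prefix='1' (no match yet)
Bit 8: prefix='11' -> emit 'd', reset
Bit 9: prefix='1' (no match yet)
Bit 10: prefix='10' (no match yet)
Bit 11: prefix='101' -> emit 'b', reset
Bit 12: prefix='1' (no match yet)
Bit 13: prefix='11' -> emit 'd', reset
Bit 14: prefix='1' (no match yet)
Bit 15: prefix='10' (no match yet)
Bit 16: prefix='101' -> emit 'b', reset
Bit 17: prefix='1' (no match yet)

Answer: 7 d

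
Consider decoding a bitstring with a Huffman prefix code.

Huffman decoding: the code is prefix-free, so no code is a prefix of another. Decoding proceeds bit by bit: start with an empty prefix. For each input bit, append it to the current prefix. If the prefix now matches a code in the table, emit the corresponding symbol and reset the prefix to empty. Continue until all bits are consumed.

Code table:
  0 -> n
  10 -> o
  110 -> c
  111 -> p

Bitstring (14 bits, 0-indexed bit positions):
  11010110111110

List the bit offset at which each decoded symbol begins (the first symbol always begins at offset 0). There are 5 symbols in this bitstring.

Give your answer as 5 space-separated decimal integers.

Answer: 0 3 5 8 11

Derivation:
Bit 0: prefix='1' (no match yet)
Bit 1: prefix='11' (no match yet)
Bit 2: prefix='110' -> emit 'c', reset
Bit 3: prefix='1' (no match yet)
Bit 4: prefix='10' -> emit 'o', reset
Bit 5: prefix='1' (no match yet)
Bit 6: prefix='11' (no match yet)
Bit 7: prefix='110' -> emit 'c', reset
Bit 8: prefix='1' (no match yet)
Bit 9: prefix='11' (no match yet)
Bit 10: prefix='111' -> emit 'p', reset
Bit 11: prefix='1' (no match yet)
Bit 12: prefix='11' (no match yet)
Bit 13: prefix='110' -> emit 'c', reset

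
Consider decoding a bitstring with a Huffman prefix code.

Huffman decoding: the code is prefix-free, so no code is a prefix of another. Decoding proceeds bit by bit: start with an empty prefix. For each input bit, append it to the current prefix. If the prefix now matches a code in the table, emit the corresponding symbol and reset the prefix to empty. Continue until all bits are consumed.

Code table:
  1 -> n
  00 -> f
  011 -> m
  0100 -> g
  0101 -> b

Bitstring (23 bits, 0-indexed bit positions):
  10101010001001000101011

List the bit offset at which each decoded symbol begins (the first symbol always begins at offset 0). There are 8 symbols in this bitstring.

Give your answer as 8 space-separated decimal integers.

Answer: 0 1 5 9 13 14 16 20

Derivation:
Bit 0: prefix='1' -> emit 'n', reset
Bit 1: prefix='0' (no match yet)
Bit 2: prefix='01' (no match yet)
Bit 3: prefix='010' (no match yet)
Bit 4: prefix='0101' -> emit 'b', reset
Bit 5: prefix='0' (no match yet)
Bit 6: prefix='01' (no match yet)
Bit 7: prefix='010' (no match yet)
Bit 8: prefix='0100' -> emit 'g', reset
Bit 9: prefix='0' (no match yet)
Bit 10: prefix='01' (no match yet)
Bit 11: prefix='010' (no match yet)
Bit 12: prefix='0100' -> emit 'g', reset
Bit 13: prefix='1' -> emit 'n', reset
Bit 14: prefix='0' (no match yet)
Bit 15: prefix='00' -> emit 'f', reset
Bit 16: prefix='0' (no match yet)
Bit 17: prefix='01' (no match yet)
Bit 18: prefix='010' (no match yet)
Bit 19: prefix='0101' -> emit 'b', reset
Bit 20: prefix='0' (no match yet)
Bit 21: prefix='01' (no match yet)
Bit 22: prefix='011' -> emit 'm', reset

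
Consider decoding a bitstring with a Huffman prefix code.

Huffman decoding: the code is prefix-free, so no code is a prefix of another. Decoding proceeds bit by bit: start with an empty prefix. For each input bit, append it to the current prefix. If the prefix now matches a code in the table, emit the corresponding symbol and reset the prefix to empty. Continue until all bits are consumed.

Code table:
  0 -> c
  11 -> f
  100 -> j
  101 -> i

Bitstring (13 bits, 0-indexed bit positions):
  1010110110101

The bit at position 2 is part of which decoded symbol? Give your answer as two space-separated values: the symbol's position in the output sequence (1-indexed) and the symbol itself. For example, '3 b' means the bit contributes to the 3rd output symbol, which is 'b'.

Bit 0: prefix='1' (no match yet)
Bit 1: prefix='10' (no match yet)
Bit 2: prefix='101' -> emit 'i', reset
Bit 3: prefix='0' -> emit 'c', reset
Bit 4: prefix='1' (no match yet)
Bit 5: prefix='11' -> emit 'f', reset
Bit 6: prefix='0' -> emit 'c', reset

Answer: 1 i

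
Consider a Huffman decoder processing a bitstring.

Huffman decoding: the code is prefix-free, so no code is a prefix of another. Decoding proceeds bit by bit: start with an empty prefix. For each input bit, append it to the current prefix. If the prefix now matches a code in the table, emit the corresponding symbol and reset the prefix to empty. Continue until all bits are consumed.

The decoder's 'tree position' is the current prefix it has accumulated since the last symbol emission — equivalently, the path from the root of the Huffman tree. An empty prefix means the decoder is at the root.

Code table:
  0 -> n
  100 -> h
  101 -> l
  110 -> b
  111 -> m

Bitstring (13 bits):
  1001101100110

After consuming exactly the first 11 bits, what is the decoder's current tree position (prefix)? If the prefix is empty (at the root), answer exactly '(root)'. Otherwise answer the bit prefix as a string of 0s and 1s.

Bit 0: prefix='1' (no match yet)
Bit 1: prefix='10' (no match yet)
Bit 2: prefix='100' -> emit 'h', reset
Bit 3: prefix='1' (no match yet)
Bit 4: prefix='11' (no match yet)
Bit 5: prefix='110' -> emit 'b', reset
Bit 6: prefix='1' (no match yet)
Bit 7: prefix='11' (no match yet)
Bit 8: prefix='110' -> emit 'b', reset
Bit 9: prefix='0' -> emit 'n', reset
Bit 10: prefix='1' (no match yet)

Answer: 1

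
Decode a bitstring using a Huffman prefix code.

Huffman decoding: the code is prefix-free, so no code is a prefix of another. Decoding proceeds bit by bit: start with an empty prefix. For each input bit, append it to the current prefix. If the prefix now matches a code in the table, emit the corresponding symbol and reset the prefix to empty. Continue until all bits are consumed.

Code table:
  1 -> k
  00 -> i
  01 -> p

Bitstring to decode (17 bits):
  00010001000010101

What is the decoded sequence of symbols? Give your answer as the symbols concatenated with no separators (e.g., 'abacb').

Bit 0: prefix='0' (no match yet)
Bit 1: prefix='00' -> emit 'i', reset
Bit 2: prefix='0' (no match yet)
Bit 3: prefix='01' -> emit 'p', reset
Bit 4: prefix='0' (no match yet)
Bit 5: prefix='00' -> emit 'i', reset
Bit 6: prefix='0' (no match yet)
Bit 7: prefix='01' -> emit 'p', reset
Bit 8: prefix='0' (no match yet)
Bit 9: prefix='00' -> emit 'i', reset
Bit 10: prefix='0' (no match yet)
Bit 11: prefix='00' -> emit 'i', reset
Bit 12: prefix='1' -> emit 'k', reset
Bit 13: prefix='0' (no match yet)
Bit 14: prefix='01' -> emit 'p', reset
Bit 15: prefix='0' (no match yet)
Bit 16: prefix='01' -> emit 'p', reset

Answer: ipipiikpp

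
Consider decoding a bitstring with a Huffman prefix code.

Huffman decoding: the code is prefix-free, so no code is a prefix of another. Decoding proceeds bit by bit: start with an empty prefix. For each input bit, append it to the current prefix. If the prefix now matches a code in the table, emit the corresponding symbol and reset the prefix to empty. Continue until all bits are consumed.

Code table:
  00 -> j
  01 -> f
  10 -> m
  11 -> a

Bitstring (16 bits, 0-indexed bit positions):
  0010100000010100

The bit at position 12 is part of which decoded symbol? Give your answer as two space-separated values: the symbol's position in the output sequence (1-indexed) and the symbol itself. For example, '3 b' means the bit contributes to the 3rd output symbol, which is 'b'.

Answer: 7 f

Derivation:
Bit 0: prefix='0' (no match yet)
Bit 1: prefix='00' -> emit 'j', reset
Bit 2: prefix='1' (no match yet)
Bit 3: prefix='10' -> emit 'm', reset
Bit 4: prefix='1' (no match yet)
Bit 5: prefix='10' -> emit 'm', reset
Bit 6: prefix='0' (no match yet)
Bit 7: prefix='00' -> emit 'j', reset
Bit 8: prefix='0' (no match yet)
Bit 9: prefix='00' -> emit 'j', reset
Bit 10: prefix='0' (no match yet)
Bit 11: prefix='01' -> emit 'f', reset
Bit 12: prefix='0' (no match yet)
Bit 13: prefix='01' -> emit 'f', reset
Bit 14: prefix='0' (no match yet)
Bit 15: prefix='00' -> emit 'j', reset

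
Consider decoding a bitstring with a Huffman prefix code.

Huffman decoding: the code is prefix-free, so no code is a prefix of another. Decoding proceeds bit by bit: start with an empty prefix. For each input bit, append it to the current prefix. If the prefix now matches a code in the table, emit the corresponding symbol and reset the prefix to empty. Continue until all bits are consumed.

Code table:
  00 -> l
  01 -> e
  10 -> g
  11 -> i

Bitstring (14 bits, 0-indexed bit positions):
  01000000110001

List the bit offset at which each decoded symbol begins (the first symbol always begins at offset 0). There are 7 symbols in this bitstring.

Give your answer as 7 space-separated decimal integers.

Bit 0: prefix='0' (no match yet)
Bit 1: prefix='01' -> emit 'e', reset
Bit 2: prefix='0' (no match yet)
Bit 3: prefix='00' -> emit 'l', reset
Bit 4: prefix='0' (no match yet)
Bit 5: prefix='00' -> emit 'l', reset
Bit 6: prefix='0' (no match yet)
Bit 7: prefix='00' -> emit 'l', reset
Bit 8: prefix='1' (no match yet)
Bit 9: prefix='11' -> emit 'i', reset
Bit 10: prefix='0' (no match yet)
Bit 11: prefix='00' -> emit 'l', reset
Bit 12: prefix='0' (no match yet)
Bit 13: prefix='01' -> emit 'e', reset

Answer: 0 2 4 6 8 10 12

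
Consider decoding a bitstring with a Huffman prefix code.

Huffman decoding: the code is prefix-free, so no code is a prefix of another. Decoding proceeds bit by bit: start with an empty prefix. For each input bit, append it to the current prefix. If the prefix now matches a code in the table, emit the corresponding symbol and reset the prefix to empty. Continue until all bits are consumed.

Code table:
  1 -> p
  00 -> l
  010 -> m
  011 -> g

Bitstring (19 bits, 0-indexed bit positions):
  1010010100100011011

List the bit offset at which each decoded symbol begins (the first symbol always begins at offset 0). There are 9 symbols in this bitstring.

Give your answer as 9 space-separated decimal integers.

Answer: 0 1 4 7 8 10 11 13 16

Derivation:
Bit 0: prefix='1' -> emit 'p', reset
Bit 1: prefix='0' (no match yet)
Bit 2: prefix='01' (no match yet)
Bit 3: prefix='010' -> emit 'm', reset
Bit 4: prefix='0' (no match yet)
Bit 5: prefix='01' (no match yet)
Bit 6: prefix='010' -> emit 'm', reset
Bit 7: prefix='1' -> emit 'p', reset
Bit 8: prefix='0' (no match yet)
Bit 9: prefix='00' -> emit 'l', reset
Bit 10: prefix='1' -> emit 'p', reset
Bit 11: prefix='0' (no match yet)
Bit 12: prefix='00' -> emit 'l', reset
Bit 13: prefix='0' (no match yet)
Bit 14: prefix='01' (no match yet)
Bit 15: prefix='011' -> emit 'g', reset
Bit 16: prefix='0' (no match yet)
Bit 17: prefix='01' (no match yet)
Bit 18: prefix='011' -> emit 'g', reset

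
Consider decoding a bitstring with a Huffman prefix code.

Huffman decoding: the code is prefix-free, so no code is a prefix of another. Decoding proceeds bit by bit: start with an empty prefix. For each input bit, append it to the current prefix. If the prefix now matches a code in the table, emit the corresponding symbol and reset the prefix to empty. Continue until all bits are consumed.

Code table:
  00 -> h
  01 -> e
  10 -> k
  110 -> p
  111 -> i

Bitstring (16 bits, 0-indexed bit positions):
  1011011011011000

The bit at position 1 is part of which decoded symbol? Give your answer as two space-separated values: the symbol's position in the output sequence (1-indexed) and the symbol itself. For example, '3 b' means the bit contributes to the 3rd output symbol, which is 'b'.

Answer: 1 k

Derivation:
Bit 0: prefix='1' (no match yet)
Bit 1: prefix='10' -> emit 'k', reset
Bit 2: prefix='1' (no match yet)
Bit 3: prefix='11' (no match yet)
Bit 4: prefix='110' -> emit 'p', reset
Bit 5: prefix='1' (no match yet)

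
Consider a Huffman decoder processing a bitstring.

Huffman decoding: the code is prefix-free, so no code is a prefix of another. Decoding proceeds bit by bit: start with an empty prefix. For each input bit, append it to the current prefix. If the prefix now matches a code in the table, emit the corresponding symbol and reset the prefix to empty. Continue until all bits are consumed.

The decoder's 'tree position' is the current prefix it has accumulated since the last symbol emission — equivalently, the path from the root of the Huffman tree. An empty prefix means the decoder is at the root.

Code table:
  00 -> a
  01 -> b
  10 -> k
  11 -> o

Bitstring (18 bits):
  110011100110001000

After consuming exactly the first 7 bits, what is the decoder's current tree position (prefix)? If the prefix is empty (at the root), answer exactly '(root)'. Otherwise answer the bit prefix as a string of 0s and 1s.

Answer: 1

Derivation:
Bit 0: prefix='1' (no match yet)
Bit 1: prefix='11' -> emit 'o', reset
Bit 2: prefix='0' (no match yet)
Bit 3: prefix='00' -> emit 'a', reset
Bit 4: prefix='1' (no match yet)
Bit 5: prefix='11' -> emit 'o', reset
Bit 6: prefix='1' (no match yet)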